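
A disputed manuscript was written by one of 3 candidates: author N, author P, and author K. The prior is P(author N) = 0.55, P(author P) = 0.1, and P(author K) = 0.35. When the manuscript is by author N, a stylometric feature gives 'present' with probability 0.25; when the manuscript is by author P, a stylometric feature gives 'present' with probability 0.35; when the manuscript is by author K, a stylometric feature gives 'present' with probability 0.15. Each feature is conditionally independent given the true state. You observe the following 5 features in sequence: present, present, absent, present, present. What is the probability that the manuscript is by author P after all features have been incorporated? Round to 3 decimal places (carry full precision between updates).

After 'present': normaliser = 0.25·0.5500 + 0.35·0.1000 + 0.15·0.3500; P(author N) ≈ 0.6111, P(author P) ≈ 0.1556, P(author K) ≈ 0.2333
After 'present': normaliser = 0.25·0.6111 + 0.35·0.1556 + 0.15·0.2333; P(author N) ≈ 0.6307, P(author P) ≈ 0.2248, P(author K) ≈ 0.1445
After 'absent': normaliser = 0.75·0.6307 + 0.65·0.2248 + 0.85·0.1445; P(author N) ≈ 0.6376, P(author P) ≈ 0.1969, P(author K) ≈ 0.1655
After 'present': normaliser = 0.25·0.6376 + 0.35·0.1969 + 0.15·0.1655; P(author N) ≈ 0.6297, P(author P) ≈ 0.2723, P(author K) ≈ 0.0981
After 'present': normaliser = 0.25·0.6297 + 0.35·0.2723 + 0.15·0.0981; P(author N) ≈ 0.5886, P(author P) ≈ 0.3563, P(author K) ≈ 0.0550

0.356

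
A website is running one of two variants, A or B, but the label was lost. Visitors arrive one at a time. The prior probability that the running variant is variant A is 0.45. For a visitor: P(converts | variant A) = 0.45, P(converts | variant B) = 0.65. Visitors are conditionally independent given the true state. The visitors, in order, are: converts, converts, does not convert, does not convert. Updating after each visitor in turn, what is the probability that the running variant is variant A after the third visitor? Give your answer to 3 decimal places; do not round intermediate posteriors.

After 'converts': P(A) = 0.45·0.4500 / (0.45·0.4500 + 0.65·0.5500) ≈ 0.3616
After 'converts': P(A) = 0.45·0.3616 / (0.45·0.3616 + 0.65·0.6384) ≈ 0.2817
After 'does not convert': P(A) = 0.55·0.2817 / (0.55·0.2817 + 0.35·0.7183) ≈ 0.3813

0.381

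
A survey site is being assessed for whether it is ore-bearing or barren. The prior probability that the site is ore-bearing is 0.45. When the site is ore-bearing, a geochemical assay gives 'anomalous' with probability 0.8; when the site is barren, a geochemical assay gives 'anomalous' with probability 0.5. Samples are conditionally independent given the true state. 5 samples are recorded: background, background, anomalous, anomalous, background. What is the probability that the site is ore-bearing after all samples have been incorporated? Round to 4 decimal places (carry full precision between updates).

0.1182

After 'background': P(ore) = 0.2·0.4500 / (0.2·0.4500 + 0.5·0.5500) ≈ 0.2466
After 'background': P(ore) = 0.2·0.2466 / (0.2·0.2466 + 0.5·0.7534) ≈ 0.1158
After 'anomalous': P(ore) = 0.8·0.1158 / (0.8·0.1158 + 0.5·0.8842) ≈ 0.1732
After 'anomalous': P(ore) = 0.8·0.1732 / (0.8·0.1732 + 0.5·0.8268) ≈ 0.2510
After 'background': P(ore) = 0.2·0.2510 / (0.2·0.2510 + 0.5·0.7490) ≈ 0.1182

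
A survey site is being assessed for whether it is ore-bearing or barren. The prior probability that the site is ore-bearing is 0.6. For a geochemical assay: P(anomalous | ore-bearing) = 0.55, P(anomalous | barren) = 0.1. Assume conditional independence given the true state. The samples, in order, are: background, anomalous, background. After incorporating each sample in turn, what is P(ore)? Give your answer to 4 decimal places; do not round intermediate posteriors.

0.6735

After 'background': P(ore) = 0.45·0.6000 / (0.45·0.6000 + 0.9·0.4000) ≈ 0.4286
After 'anomalous': P(ore) = 0.55·0.4286 / (0.55·0.4286 + 0.1·0.5714) ≈ 0.8049
After 'background': P(ore) = 0.45·0.8049 / (0.45·0.8049 + 0.9·0.1951) ≈ 0.6735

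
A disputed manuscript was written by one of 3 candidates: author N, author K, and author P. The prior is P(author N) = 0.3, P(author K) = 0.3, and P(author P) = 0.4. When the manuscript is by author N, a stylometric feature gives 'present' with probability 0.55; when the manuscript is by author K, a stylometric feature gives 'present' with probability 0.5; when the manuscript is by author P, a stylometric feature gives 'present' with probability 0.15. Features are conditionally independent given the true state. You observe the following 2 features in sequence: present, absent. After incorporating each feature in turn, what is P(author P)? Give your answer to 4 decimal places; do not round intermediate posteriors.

Each posterior becomes the prior for the next update.
After 'present': normaliser = 0.55·0.3000 + 0.5·0.3000 + 0.15·0.4000; P(author N) ≈ 0.4400, P(author K) ≈ 0.4000, P(author P) ≈ 0.1600
After 'absent': normaliser = 0.45·0.4400 + 0.5·0.4000 + 0.85·0.1600; P(author N) ≈ 0.3708, P(author K) ≈ 0.3745, P(author P) ≈ 0.2547

0.2547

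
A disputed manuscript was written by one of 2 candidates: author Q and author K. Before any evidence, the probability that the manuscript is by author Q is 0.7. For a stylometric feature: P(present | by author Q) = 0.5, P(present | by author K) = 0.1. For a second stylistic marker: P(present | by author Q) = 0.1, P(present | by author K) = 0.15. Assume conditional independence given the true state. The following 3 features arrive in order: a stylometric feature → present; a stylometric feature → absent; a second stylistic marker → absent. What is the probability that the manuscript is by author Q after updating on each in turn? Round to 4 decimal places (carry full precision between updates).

0.8728

Each posterior becomes the prior for the next update.
After a stylometric feature='present': P(author Q) = 0.5·0.7000 / (0.5·0.7000 + 0.1·0.3000) ≈ 0.9211
After a stylometric feature='absent': P(author Q) = 0.5·0.9211 / (0.5·0.9211 + 0.9·0.0789) ≈ 0.8663
After a second stylistic marker='absent': P(author Q) = 0.9·0.8663 / (0.9·0.8663 + 0.85·0.1337) ≈ 0.8728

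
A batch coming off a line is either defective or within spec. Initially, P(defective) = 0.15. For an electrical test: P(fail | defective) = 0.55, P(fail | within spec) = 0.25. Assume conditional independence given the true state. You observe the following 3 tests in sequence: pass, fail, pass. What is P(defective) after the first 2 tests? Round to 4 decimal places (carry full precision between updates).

0.1889

After 'pass': P(defective) = 0.45·0.1500 / (0.45·0.1500 + 0.75·0.8500) ≈ 0.0957
After 'fail': P(defective) = 0.55·0.0957 / (0.55·0.0957 + 0.25·0.9043) ≈ 0.1889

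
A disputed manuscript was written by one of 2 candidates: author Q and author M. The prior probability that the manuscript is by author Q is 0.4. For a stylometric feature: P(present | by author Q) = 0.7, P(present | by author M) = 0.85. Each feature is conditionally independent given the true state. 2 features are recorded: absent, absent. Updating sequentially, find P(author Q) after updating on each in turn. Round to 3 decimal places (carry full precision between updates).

After 'absent': P(author Q) = 0.3·0.4000 / (0.3·0.4000 + 0.15·0.6000) ≈ 0.5714
After 'absent': P(author Q) = 0.3·0.5714 / (0.3·0.5714 + 0.15·0.4286) ≈ 0.7273

0.727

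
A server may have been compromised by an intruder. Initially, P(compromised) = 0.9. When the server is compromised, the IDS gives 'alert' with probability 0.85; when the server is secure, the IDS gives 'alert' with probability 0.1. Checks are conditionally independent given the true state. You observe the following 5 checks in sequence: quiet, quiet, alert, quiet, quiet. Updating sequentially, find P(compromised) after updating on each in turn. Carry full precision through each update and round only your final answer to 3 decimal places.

0.056

Apply Bayes' rule sequentially, carrying P(compromised) forward.
After 'quiet': P(compromised) = 0.15·0.9000 / (0.15·0.9000 + 0.9·0.1000) ≈ 0.6000
After 'quiet': P(compromised) = 0.15·0.6000 / (0.15·0.6000 + 0.9·0.4000) ≈ 0.2000
After 'alert': P(compromised) = 0.85·0.2000 / (0.85·0.2000 + 0.1·0.8000) ≈ 0.6800
After 'quiet': P(compromised) = 0.15·0.6800 / (0.15·0.6800 + 0.9·0.3200) ≈ 0.2615
After 'quiet': P(compromised) = 0.15·0.2615 / (0.15·0.2615 + 0.9·0.7385) ≈ 0.0557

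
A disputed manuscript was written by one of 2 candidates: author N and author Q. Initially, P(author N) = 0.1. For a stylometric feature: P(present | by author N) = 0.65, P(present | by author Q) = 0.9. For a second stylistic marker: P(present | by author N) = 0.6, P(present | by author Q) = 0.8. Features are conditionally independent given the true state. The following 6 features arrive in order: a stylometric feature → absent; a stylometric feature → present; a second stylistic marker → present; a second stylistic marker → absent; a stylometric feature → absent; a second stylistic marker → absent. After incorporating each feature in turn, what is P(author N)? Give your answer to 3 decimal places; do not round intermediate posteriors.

0.747

After a stylometric feature='absent': P(author N) = 0.35·0.1000 / (0.35·0.1000 + 0.1·0.9000) ≈ 0.2800
After a stylometric feature='present': P(author N) = 0.65·0.2800 / (0.65·0.2800 + 0.9·0.7200) ≈ 0.2193
After a second stylistic marker='present': P(author N) = 0.6·0.2193 / (0.6·0.2193 + 0.8·0.7807) ≈ 0.1740
After a second stylistic marker='absent': P(author N) = 0.4·0.1740 / (0.4·0.1740 + 0.2·0.8260) ≈ 0.2964
After a stylometric feature='absent': P(author N) = 0.35·0.2964 / (0.35·0.2964 + 0.1·0.7036) ≈ 0.5959
After a second stylistic marker='absent': P(author N) = 0.4·0.5959 / (0.4·0.5959 + 0.2·0.4041) ≈ 0.7468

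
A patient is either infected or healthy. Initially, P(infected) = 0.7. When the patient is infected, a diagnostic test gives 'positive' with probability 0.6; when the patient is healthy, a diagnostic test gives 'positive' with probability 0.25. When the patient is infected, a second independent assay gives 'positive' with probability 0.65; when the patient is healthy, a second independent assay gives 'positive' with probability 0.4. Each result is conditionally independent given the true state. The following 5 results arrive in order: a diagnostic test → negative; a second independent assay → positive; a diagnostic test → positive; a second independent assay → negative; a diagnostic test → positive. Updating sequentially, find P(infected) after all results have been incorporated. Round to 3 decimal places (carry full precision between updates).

After a diagnostic test='negative': P(infected) = 0.4·0.7000 / (0.4·0.7000 + 0.75·0.3000) ≈ 0.5545
After a second independent assay='positive': P(infected) = 0.65·0.5545 / (0.65·0.5545 + 0.4·0.4455) ≈ 0.6691
After a diagnostic test='positive': P(infected) = 0.6·0.6691 / (0.6·0.6691 + 0.25·0.3309) ≈ 0.8292
After a second independent assay='negative': P(infected) = 0.35·0.8292 / (0.35·0.8292 + 0.6·0.1708) ≈ 0.7390
After a diagnostic test='positive': P(infected) = 0.6·0.7390 / (0.6·0.7390 + 0.25·0.2610) ≈ 0.8717

0.872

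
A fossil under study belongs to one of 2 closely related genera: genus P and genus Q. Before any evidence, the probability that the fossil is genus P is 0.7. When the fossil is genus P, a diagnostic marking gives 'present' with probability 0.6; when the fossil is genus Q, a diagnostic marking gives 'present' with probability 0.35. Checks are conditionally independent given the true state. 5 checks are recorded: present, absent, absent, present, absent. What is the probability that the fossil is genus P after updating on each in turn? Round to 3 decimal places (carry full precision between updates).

After 'present': P(genus P) = 0.6·0.7000 / (0.6·0.7000 + 0.35·0.3000) ≈ 0.8000
After 'absent': P(genus P) = 0.4·0.8000 / (0.4·0.8000 + 0.65·0.2000) ≈ 0.7111
After 'absent': P(genus P) = 0.4·0.7111 / (0.4·0.7111 + 0.65·0.2889) ≈ 0.6024
After 'present': P(genus P) = 0.6·0.6024 / (0.6·0.6024 + 0.35·0.3976) ≈ 0.7220
After 'absent': P(genus P) = 0.4·0.7220 / (0.4·0.7220 + 0.65·0.2780) ≈ 0.6151

0.615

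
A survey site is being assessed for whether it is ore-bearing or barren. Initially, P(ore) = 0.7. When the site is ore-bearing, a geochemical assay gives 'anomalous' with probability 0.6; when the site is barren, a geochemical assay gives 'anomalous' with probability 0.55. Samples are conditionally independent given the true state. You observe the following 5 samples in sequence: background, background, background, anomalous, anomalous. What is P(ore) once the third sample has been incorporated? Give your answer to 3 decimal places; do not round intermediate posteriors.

After 'background': P(ore) = 0.4·0.7000 / (0.4·0.7000 + 0.45·0.3000) ≈ 0.6747
After 'background': P(ore) = 0.4·0.6747 / (0.4·0.6747 + 0.45·0.3253) ≈ 0.6483
After 'background': P(ore) = 0.4·0.6483 / (0.4·0.6483 + 0.45·0.3517) ≈ 0.6210

0.621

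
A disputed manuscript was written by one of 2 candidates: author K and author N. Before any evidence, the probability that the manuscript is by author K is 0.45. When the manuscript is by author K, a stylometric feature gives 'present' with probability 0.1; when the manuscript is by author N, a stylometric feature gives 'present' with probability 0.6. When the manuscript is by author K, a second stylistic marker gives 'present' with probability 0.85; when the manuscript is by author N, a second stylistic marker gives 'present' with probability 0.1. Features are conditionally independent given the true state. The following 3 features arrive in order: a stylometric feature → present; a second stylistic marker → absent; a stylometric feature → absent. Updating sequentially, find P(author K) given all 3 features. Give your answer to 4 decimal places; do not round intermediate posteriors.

0.0486

Apply Bayes' rule sequentially, carrying P(author K) forward.
After a stylometric feature='present': P(author K) = 0.1·0.4500 / (0.1·0.4500 + 0.6·0.5500) ≈ 0.1200
After a second stylistic marker='absent': P(author K) = 0.15·0.1200 / (0.15·0.1200 + 0.9·0.8800) ≈ 0.0222
After a stylometric feature='absent': P(author K) = 0.9·0.0222 / (0.9·0.0222 + 0.4·0.9778) ≈ 0.0486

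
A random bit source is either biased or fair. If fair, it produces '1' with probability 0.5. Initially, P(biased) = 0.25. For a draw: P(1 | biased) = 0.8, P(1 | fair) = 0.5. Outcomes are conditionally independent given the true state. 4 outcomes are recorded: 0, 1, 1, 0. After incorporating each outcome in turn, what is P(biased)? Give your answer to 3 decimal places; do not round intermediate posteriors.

0.120

Each posterior becomes the prior for the next update.
After '0': P(biased) = 0.2·0.2500 / (0.2·0.2500 + 0.5·0.7500) ≈ 0.1176
After '1': P(biased) = 0.8·0.1176 / (0.8·0.1176 + 0.5·0.8824) ≈ 0.1758
After '1': P(biased) = 0.8·0.1758 / (0.8·0.1758 + 0.5·0.8242) ≈ 0.2545
After '0': P(biased) = 0.2·0.2545 / (0.2·0.2545 + 0.5·0.7455) ≈ 0.1201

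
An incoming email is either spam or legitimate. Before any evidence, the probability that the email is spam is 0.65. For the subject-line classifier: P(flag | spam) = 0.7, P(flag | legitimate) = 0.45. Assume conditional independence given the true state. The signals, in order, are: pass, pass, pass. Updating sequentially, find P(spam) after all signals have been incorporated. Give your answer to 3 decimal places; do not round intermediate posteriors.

After 'pass': P(spam) = 0.3·0.6500 / (0.3·0.6500 + 0.55·0.3500) ≈ 0.5032
After 'pass': P(spam) = 0.3·0.5032 / (0.3·0.5032 + 0.55·0.4968) ≈ 0.3559
After 'pass': P(spam) = 0.3·0.3559 / (0.3·0.3559 + 0.55·0.6441) ≈ 0.2316

0.232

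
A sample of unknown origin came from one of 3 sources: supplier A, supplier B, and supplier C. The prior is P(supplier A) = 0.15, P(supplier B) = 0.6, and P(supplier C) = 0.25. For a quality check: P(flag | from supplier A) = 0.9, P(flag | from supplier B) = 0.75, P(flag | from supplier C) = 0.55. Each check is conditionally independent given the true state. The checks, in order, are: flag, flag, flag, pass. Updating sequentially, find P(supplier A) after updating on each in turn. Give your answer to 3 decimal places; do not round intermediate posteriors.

0.118

After 'flag': normaliser = 0.9·0.1500 + 0.75·0.6000 + 0.55·0.2500; P(supplier A) ≈ 0.1869, P(supplier B) ≈ 0.6228, P(supplier C) ≈ 0.1903
After 'flag': normaliser = 0.9·0.1869 + 0.75·0.6228 + 0.55·0.1903; P(supplier A) ≈ 0.2273, P(supplier B) ≈ 0.6313, P(supplier C) ≈ 0.1415
After 'flag': normaliser = 0.9·0.2273 + 0.75·0.6313 + 0.55·0.1415; P(supplier A) ≈ 0.2706, P(supplier B) ≈ 0.6264, P(supplier C) ≈ 0.1029
After 'pass': normaliser = 0.1·0.2706 + 0.25·0.6264 + 0.45·0.1029; P(supplier A) ≈ 0.1177, P(supplier B) ≈ 0.6809, P(supplier C) ≈ 0.2014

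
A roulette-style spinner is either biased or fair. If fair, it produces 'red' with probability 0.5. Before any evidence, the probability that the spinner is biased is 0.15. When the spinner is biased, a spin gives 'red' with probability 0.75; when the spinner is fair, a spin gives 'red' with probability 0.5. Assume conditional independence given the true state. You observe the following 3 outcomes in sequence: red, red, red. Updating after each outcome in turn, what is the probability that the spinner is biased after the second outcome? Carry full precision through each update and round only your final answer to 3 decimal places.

After 'red': P(biased) = 0.75·0.1500 / (0.75·0.1500 + 0.5·0.8500) ≈ 0.2093
After 'red': P(biased) = 0.75·0.2093 / (0.75·0.2093 + 0.5·0.7907) ≈ 0.2842

0.284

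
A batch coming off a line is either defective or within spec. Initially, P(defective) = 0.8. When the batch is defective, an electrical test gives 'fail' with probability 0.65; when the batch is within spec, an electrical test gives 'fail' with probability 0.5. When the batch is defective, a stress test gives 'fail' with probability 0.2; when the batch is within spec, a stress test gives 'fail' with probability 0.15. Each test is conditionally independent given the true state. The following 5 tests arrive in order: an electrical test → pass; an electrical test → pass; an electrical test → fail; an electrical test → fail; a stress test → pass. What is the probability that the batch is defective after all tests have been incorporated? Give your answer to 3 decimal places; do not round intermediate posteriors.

Each posterior becomes the prior for the next update.
After an electrical test='pass': P(defective) = 0.35·0.8000 / (0.35·0.8000 + 0.5·0.2000) ≈ 0.7368
After an electrical test='pass': P(defective) = 0.35·0.7368 / (0.35·0.7368 + 0.5·0.2632) ≈ 0.6622
After an electrical test='fail': P(defective) = 0.65·0.6622 / (0.65·0.6622 + 0.5·0.3378) ≈ 0.7182
After an electrical test='fail': P(defective) = 0.65·0.7182 / (0.65·0.7182 + 0.5·0.2818) ≈ 0.7681
After a stress test='pass': P(defective) = 0.8·0.7681 / (0.8·0.7681 + 0.85·0.2319) ≈ 0.7571

0.757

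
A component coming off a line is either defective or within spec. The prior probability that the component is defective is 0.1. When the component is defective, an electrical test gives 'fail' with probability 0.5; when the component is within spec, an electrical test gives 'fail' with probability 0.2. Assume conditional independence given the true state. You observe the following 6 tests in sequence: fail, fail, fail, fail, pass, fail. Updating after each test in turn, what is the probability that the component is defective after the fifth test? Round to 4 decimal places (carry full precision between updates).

0.7307

After 'fail': P(defective) = 0.5·0.1000 / (0.5·0.1000 + 0.2·0.9000) ≈ 0.2174
After 'fail': P(defective) = 0.5·0.2174 / (0.5·0.2174 + 0.2·0.7826) ≈ 0.4098
After 'fail': P(defective) = 0.5·0.4098 / (0.5·0.4098 + 0.2·0.5902) ≈ 0.6345
After 'fail': P(defective) = 0.5·0.6345 / (0.5·0.6345 + 0.2·0.3655) ≈ 0.8127
After 'pass': P(defective) = 0.5·0.8127 / (0.5·0.8127 + 0.8·0.1873) ≈ 0.7307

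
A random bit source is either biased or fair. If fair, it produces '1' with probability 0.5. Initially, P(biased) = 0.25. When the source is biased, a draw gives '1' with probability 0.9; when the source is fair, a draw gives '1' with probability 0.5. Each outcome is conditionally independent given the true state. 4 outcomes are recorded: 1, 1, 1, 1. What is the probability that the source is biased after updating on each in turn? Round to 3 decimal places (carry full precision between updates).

0.778

After '1': P(biased) = 0.9·0.2500 / (0.9·0.2500 + 0.5·0.7500) ≈ 0.3750
After '1': P(biased) = 0.9·0.3750 / (0.9·0.3750 + 0.5·0.6250) ≈ 0.5192
After '1': P(biased) = 0.9·0.5192 / (0.9·0.5192 + 0.5·0.4808) ≈ 0.6603
After '1': P(biased) = 0.9·0.6603 / (0.9·0.6603 + 0.5·0.3397) ≈ 0.7777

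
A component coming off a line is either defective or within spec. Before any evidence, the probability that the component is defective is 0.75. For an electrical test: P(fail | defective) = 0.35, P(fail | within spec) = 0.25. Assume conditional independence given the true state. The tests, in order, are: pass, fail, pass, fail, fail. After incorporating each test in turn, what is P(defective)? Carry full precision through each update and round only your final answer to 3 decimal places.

After 'pass': P(defective) = 0.65·0.7500 / (0.65·0.7500 + 0.75·0.2500) ≈ 0.7222
After 'fail': P(defective) = 0.35·0.7222 / (0.35·0.7222 + 0.25·0.2778) ≈ 0.7845
After 'pass': P(defective) = 0.65·0.7845 / (0.65·0.7845 + 0.75·0.2155) ≈ 0.7593
After 'fail': P(defective) = 0.35·0.7593 / (0.35·0.7593 + 0.25·0.2407) ≈ 0.8154
After 'fail': P(defective) = 0.35·0.8154 / (0.35·0.8154 + 0.25·0.1846) ≈ 0.8608

0.861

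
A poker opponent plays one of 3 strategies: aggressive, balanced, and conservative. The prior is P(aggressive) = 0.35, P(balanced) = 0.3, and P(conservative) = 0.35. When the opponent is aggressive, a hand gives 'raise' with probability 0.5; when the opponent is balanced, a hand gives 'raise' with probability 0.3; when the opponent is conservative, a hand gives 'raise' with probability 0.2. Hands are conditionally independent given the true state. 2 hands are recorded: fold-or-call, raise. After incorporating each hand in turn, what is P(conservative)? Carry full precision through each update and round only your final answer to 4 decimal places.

0.2712

After 'fold-or-call': normaliser = 0.5·0.3500 + 0.7·0.3000 + 0.8·0.3500; P(aggressive) ≈ 0.2632, P(balanced) ≈ 0.3158, P(conservative) ≈ 0.4211
After 'raise': normaliser = 0.5·0.2632 + 0.3·0.3158 + 0.2·0.4211; P(aggressive) ≈ 0.4237, P(balanced) ≈ 0.3051, P(conservative) ≈ 0.2712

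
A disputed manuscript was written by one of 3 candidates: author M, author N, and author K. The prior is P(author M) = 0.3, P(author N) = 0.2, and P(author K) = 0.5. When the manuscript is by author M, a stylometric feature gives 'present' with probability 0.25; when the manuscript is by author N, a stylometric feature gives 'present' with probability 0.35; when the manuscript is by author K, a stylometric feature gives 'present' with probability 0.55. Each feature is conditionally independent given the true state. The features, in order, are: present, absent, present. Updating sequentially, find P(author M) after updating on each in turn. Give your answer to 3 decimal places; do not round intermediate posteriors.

After 'present': normaliser = 0.25·0.3000 + 0.35·0.2000 + 0.55·0.5000; P(author M) ≈ 0.1786, P(author N) ≈ 0.1667, P(author K) ≈ 0.6548
After 'absent': normaliser = 0.75·0.1786 + 0.65·0.1667 + 0.45·0.6548; P(author M) ≈ 0.2494, P(author N) ≈ 0.2018, P(author K) ≈ 0.5488
After 'present': normaliser = 0.25·0.2494 + 0.35·0.2018 + 0.55·0.5488; P(author M) ≈ 0.1434, P(author N) ≈ 0.1624, P(author K) ≈ 0.6942

0.143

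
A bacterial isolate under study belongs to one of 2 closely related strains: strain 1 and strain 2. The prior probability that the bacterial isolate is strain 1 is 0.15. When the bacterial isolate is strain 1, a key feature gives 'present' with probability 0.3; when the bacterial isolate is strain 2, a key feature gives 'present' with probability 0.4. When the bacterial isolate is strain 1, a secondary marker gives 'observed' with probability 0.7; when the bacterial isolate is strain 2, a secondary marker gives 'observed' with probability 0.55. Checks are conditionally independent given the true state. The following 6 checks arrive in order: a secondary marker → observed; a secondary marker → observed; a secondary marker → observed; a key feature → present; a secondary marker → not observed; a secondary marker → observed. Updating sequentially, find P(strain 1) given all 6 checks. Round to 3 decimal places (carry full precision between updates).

Each posterior becomes the prior for the next update.
After a secondary marker='observed': P(strain 1) = 0.7·0.1500 / (0.7·0.1500 + 0.55·0.8500) ≈ 0.1834
After a secondary marker='observed': P(strain 1) = 0.7·0.1834 / (0.7·0.1834 + 0.55·0.8166) ≈ 0.2223
After a secondary marker='observed': P(strain 1) = 0.7·0.2223 / (0.7·0.2223 + 0.55·0.7777) ≈ 0.2668
After a key feature='present': P(strain 1) = 0.3·0.2668 / (0.3·0.2668 + 0.4·0.7332) ≈ 0.2144
After a secondary marker='not observed': P(strain 1) = 0.3·0.2144 / (0.3·0.2144 + 0.45·0.7856) ≈ 0.1539
After a secondary marker='observed': P(strain 1) = 0.7·0.1539 / (0.7·0.1539 + 0.55·0.8461) ≈ 0.1880

0.188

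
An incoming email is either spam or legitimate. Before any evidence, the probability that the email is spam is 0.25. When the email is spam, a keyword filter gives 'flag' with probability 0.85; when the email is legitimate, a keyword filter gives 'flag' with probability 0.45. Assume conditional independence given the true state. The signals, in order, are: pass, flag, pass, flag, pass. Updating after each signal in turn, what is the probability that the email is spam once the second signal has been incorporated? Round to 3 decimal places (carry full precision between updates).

0.147

Each posterior becomes the prior for the next update.
After 'pass': P(spam) = 0.15·0.2500 / (0.15·0.2500 + 0.55·0.7500) ≈ 0.0833
After 'flag': P(spam) = 0.85·0.0833 / (0.85·0.0833 + 0.45·0.9167) ≈ 0.1466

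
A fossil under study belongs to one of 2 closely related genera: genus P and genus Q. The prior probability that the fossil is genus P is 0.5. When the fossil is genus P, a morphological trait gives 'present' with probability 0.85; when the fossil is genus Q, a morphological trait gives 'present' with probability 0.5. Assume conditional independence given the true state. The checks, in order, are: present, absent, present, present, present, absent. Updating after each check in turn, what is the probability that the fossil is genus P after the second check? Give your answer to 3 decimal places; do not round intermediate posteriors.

0.338

After 'present': P(genus P) = 0.85·0.5000 / (0.85·0.5000 + 0.5·0.5000) ≈ 0.6296
After 'absent': P(genus P) = 0.15·0.6296 / (0.15·0.6296 + 0.5·0.3704) ≈ 0.3377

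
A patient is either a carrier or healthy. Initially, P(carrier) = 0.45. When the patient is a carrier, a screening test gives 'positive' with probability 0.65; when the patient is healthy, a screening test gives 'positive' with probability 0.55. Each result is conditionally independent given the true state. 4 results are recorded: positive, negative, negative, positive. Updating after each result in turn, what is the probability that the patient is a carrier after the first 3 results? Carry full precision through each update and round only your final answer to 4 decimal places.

After 'positive': P(carrier) = 0.65·0.4500 / (0.65·0.4500 + 0.55·0.5500) ≈ 0.4916
After 'negative': P(carrier) = 0.35·0.4916 / (0.35·0.4916 + 0.45·0.5084) ≈ 0.4292
After 'negative': P(carrier) = 0.35·0.4292 / (0.35·0.4292 + 0.45·0.5708) ≈ 0.3691

0.3691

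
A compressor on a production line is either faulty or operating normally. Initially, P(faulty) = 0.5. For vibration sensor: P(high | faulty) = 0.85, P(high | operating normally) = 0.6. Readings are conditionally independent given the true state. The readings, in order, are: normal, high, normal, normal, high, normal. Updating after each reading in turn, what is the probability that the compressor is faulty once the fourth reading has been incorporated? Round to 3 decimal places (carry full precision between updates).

Apply Bayes' rule sequentially, carrying P(faulty) forward.
After 'normal': P(faulty) = 0.15·0.5000 / (0.15·0.5000 + 0.4·0.5000) ≈ 0.2727
After 'high': P(faulty) = 0.85·0.2727 / (0.85·0.2727 + 0.6·0.7273) ≈ 0.3469
After 'normal': P(faulty) = 0.15·0.3469 / (0.15·0.3469 + 0.4·0.6531) ≈ 0.1661
After 'normal': P(faulty) = 0.15·0.1661 / (0.15·0.1661 + 0.4·0.8339) ≈ 0.0695

0.070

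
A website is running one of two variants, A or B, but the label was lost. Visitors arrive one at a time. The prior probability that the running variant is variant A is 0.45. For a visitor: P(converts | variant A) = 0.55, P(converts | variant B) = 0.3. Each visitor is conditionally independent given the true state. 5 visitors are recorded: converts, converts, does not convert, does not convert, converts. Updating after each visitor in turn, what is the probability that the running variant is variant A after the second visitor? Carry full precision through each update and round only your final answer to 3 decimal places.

After 'converts': P(A) = 0.55·0.4500 / (0.55·0.4500 + 0.3·0.5500) ≈ 0.6000
After 'converts': P(A) = 0.55·0.6000 / (0.55·0.6000 + 0.3·0.4000) ≈ 0.7333

0.733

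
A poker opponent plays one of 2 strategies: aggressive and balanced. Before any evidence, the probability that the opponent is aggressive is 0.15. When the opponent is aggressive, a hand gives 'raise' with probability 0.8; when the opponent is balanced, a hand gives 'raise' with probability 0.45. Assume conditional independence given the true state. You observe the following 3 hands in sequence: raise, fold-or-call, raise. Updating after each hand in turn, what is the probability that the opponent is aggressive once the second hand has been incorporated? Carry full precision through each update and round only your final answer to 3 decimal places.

After 'raise': P(aggressive) = 0.8·0.1500 / (0.8·0.1500 + 0.45·0.8500) ≈ 0.2388
After 'fold-or-call': P(aggressive) = 0.2·0.2388 / (0.2·0.2388 + 0.55·0.7612) ≈ 0.1024

0.102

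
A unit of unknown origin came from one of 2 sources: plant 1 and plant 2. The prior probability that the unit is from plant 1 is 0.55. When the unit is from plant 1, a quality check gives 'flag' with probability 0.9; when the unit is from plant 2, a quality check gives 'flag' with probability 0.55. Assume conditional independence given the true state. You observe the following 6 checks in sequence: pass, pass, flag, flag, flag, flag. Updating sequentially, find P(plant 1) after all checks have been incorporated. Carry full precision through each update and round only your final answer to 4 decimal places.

After 'pass': P(plant 1) = 0.1·0.5500 / (0.1·0.5500 + 0.45·0.4500) ≈ 0.2136
After 'pass': P(plant 1) = 0.1·0.2136 / (0.1·0.2136 + 0.45·0.7864) ≈ 0.0569
After 'flag': P(plant 1) = 0.9·0.0569 / (0.9·0.0569 + 0.55·0.9431) ≈ 0.0899
After 'flag': P(plant 1) = 0.9·0.0899 / (0.9·0.0899 + 0.55·0.9101) ≈ 0.1391
After 'flag': P(plant 1) = 0.9·0.1391 / (0.9·0.1391 + 0.55·0.8609) ≈ 0.2092
After 'flag': P(plant 1) = 0.9·0.2092 / (0.9·0.2092 + 0.55·0.7908) ≈ 0.3020

0.3020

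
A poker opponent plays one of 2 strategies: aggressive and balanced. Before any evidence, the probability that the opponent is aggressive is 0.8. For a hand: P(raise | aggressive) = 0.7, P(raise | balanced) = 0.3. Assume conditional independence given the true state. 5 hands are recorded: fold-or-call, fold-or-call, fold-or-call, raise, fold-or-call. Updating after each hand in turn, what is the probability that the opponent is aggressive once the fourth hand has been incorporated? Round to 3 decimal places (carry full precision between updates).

0.424

After 'fold-or-call': P(aggressive) = 0.3·0.8000 / (0.3·0.8000 + 0.7·0.2000) ≈ 0.6316
After 'fold-or-call': P(aggressive) = 0.3·0.6316 / (0.3·0.6316 + 0.7·0.3684) ≈ 0.4235
After 'fold-or-call': P(aggressive) = 0.3·0.4235 / (0.3·0.4235 + 0.7·0.5765) ≈ 0.2395
After 'raise': P(aggressive) = 0.7·0.2395 / (0.7·0.2395 + 0.3·0.7605) ≈ 0.4235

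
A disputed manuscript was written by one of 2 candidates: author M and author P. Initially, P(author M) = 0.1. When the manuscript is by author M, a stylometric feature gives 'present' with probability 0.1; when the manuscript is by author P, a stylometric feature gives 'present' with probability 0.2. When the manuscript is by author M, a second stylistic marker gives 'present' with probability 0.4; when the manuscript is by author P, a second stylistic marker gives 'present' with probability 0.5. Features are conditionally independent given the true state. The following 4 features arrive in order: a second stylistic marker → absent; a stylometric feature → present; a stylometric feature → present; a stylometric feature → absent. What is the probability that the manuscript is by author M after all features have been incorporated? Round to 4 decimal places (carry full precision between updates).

0.0361

Each posterior becomes the prior for the next update.
After a second stylistic marker='absent': P(author M) = 0.6·0.1000 / (0.6·0.1000 + 0.5·0.9000) ≈ 0.1176
After a stylometric feature='present': P(author M) = 0.1·0.1176 / (0.1·0.1176 + 0.2·0.8824) ≈ 0.0625
After a stylometric feature='present': P(author M) = 0.1·0.0625 / (0.1·0.0625 + 0.2·0.9375) ≈ 0.0323
After a stylometric feature='absent': P(author M) = 0.9·0.0323 / (0.9·0.0323 + 0.8·0.9677) ≈ 0.0361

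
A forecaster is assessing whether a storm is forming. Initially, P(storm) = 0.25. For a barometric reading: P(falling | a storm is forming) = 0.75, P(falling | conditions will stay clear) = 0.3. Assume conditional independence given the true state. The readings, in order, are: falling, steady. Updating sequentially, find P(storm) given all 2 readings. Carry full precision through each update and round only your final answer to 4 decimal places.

After 'falling': P(storm) = 0.75·0.2500 / (0.75·0.2500 + 0.3·0.7500) ≈ 0.4545
After 'steady': P(storm) = 0.25·0.4545 / (0.25·0.4545 + 0.7·0.5455) ≈ 0.2294

0.2294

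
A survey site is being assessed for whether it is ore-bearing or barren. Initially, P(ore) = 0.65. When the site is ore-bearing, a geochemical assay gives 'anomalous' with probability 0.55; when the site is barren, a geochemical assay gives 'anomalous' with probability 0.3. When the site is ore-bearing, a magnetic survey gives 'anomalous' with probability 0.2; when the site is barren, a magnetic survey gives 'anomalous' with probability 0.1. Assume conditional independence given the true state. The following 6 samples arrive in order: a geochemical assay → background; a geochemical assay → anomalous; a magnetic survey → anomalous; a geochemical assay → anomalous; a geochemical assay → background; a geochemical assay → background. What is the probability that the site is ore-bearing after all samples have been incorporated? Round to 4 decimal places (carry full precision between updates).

0.7683

After a geochemical assay='background': P(ore) = 0.45·0.6500 / (0.45·0.6500 + 0.7·0.3500) ≈ 0.5442
After a geochemical assay='anomalous': P(ore) = 0.55·0.5442 / (0.55·0.5442 + 0.3·0.4558) ≈ 0.6864
After a magnetic survey='anomalous': P(ore) = 0.2·0.6864 / (0.2·0.6864 + 0.1·0.3136) ≈ 0.8140
After a geochemical assay='anomalous': P(ore) = 0.55·0.8140 / (0.55·0.8140 + 0.3·0.1860) ≈ 0.8892
After a geochemical assay='background': P(ore) = 0.45·0.8892 / (0.45·0.8892 + 0.7·0.1108) ≈ 0.8376
After a geochemical assay='background': P(ore) = 0.45·0.8376 / (0.45·0.8376 + 0.7·0.1624) ≈ 0.7683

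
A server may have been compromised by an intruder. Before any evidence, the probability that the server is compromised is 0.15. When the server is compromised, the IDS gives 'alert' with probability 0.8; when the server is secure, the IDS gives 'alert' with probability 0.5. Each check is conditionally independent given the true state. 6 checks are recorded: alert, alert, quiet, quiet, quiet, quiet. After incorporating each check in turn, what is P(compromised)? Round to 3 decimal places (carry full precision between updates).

0.011

Each posterior becomes the prior for the next update.
After 'alert': P(compromised) = 0.8·0.1500 / (0.8·0.1500 + 0.5·0.8500) ≈ 0.2202
After 'alert': P(compromised) = 0.8·0.2202 / (0.8·0.2202 + 0.5·0.7798) ≈ 0.3112
After 'quiet': P(compromised) = 0.2·0.3112 / (0.2·0.3112 + 0.5·0.6888) ≈ 0.1530
After 'quiet': P(compromised) = 0.2·0.1530 / (0.2·0.1530 + 0.5·0.8470) ≈ 0.0674
After 'quiet': P(compromised) = 0.2·0.0674 / (0.2·0.0674 + 0.5·0.9326) ≈ 0.0281
After 'quiet': P(compromised) = 0.2·0.0281 / (0.2·0.0281 + 0.5·0.9719) ≈ 0.0114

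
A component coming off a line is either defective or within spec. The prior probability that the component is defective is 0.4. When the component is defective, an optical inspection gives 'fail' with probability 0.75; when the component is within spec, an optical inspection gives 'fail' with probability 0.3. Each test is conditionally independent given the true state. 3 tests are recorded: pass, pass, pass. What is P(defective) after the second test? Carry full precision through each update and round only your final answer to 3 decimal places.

0.078

After 'pass': P(defective) = 0.25·0.4000 / (0.25·0.4000 + 0.7·0.6000) ≈ 0.1923
After 'pass': P(defective) = 0.25·0.1923 / (0.25·0.1923 + 0.7·0.8077) ≈ 0.0784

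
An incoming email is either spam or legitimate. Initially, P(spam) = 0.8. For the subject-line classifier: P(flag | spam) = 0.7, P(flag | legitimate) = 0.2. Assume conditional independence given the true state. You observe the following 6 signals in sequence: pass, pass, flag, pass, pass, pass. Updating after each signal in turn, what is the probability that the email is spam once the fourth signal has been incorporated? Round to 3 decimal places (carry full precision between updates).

After 'pass': P(spam) = 0.3·0.8000 / (0.3·0.8000 + 0.8·0.2000) ≈ 0.6000
After 'pass': P(spam) = 0.3·0.6000 / (0.3·0.6000 + 0.8·0.4000) ≈ 0.3600
After 'flag': P(spam) = 0.7·0.3600 / (0.7·0.3600 + 0.2·0.6400) ≈ 0.6632
After 'pass': P(spam) = 0.3·0.6632 / (0.3·0.6632 + 0.8·0.3368) ≈ 0.4247

0.425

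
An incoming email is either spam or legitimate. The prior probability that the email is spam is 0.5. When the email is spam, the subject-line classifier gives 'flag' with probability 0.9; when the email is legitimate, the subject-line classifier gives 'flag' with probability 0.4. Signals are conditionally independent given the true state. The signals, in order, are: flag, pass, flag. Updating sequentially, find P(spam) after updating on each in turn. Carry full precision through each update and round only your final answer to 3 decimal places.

After 'flag': P(spam) = 0.9·0.5000 / (0.9·0.5000 + 0.4·0.5000) ≈ 0.6923
After 'pass': P(spam) = 0.1·0.6923 / (0.1·0.6923 + 0.6·0.3077) ≈ 0.2727
After 'flag': P(spam) = 0.9·0.2727 / (0.9·0.2727 + 0.4·0.7273) ≈ 0.4576

0.458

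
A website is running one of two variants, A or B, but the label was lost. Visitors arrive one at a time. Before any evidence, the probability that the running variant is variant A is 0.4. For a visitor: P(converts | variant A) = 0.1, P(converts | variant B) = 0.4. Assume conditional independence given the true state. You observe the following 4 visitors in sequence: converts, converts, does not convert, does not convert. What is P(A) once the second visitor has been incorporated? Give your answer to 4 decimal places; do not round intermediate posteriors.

After 'converts': P(A) = 0.1·0.4000 / (0.1·0.4000 + 0.4·0.6000) ≈ 0.1429
After 'converts': P(A) = 0.1·0.1429 / (0.1·0.1429 + 0.4·0.8571) ≈ 0.0400

0.0400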